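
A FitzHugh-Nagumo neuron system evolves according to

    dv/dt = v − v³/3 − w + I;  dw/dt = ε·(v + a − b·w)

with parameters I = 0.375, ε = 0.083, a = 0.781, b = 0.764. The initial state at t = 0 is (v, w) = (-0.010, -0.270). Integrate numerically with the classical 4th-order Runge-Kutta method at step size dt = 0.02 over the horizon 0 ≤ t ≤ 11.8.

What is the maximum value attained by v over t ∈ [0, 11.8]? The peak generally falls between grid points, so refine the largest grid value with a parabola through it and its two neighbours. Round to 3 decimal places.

t=0.000: state=(-0.010, -0.270)
step 1 (dt=0.02): k1=(0.635, 0.081), k2=(0.641, 0.082), k3=(0.641, 0.082), k4=(0.646, 0.082); state += dt/6·(k1+2k2+2k3+k4)
t=0.020: state=(0.003, -0.268)
t=0.040: state=(0.016, -0.267)
t=0.060: state=(0.029, -0.265)
continuing one RK4 step at a time; state shown every 25 steps (Δt=0.5):
t=0.500: state=(0.386, -0.223)
t=1.000: state=(0.941, -0.157)
t=1.500: state=(1.478, -0.070)
t=2.000: state=(1.755, 0.031)
t=2.500: state=(1.827, 0.136)
t=3.000: state=(1.819, 0.238)
t=3.500: state=(1.786, 0.336)
t=4.000: state=(1.746, 0.430)
t=4.500: state=(1.703, 0.519)
t=5.000: state=(1.659, 0.603)
t=5.500: state=(1.613, 0.683)
t=6.000: state=(1.565, 0.758)
t=6.500: state=(1.516, 0.830)
t=7.000: state=(1.465, 0.896)
t=7.500: state=(1.411, 0.959)
t=8.000: state=(1.355, 1.018)
t=8.500: state=(1.294, 1.072)
t=9.000: state=(1.229, 1.122)
t=9.500: state=(1.157, 1.168)
t=10.000: state=(1.076, 1.209)
t=10.500: state=(0.983, 1.245)
t=11.000: state=(0.870, 1.276)
t=11.500: state=(0.727, 1.301)
t=11.800: state=(0.620, 1.312)
largest grid value and its neighbours: v(2.620)=1.82889, v(2.640)=1.82894, v(2.660)=1.82890
parabola through these three points peaks at t≈2.640 with v≈1.82894

max v = 1.829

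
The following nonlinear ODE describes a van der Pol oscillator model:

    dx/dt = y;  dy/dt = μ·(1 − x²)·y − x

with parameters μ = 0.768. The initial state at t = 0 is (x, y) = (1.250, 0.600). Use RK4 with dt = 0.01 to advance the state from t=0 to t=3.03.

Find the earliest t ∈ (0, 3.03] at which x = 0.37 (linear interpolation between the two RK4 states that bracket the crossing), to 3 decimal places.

t=0.000: state=(1.250, 0.600)
step 1 (dt=0.01): k1=(0.600, -1.509), k2=(0.592, -1.512), k3=(0.592, -1.512), k4=(0.585, -1.515); state += dt/6·(k1+2k2+2k3+k4)
t=0.010: state=(1.256, 0.585)
t=0.020: state=(1.262, 0.570)
t=0.030: state=(1.267, 0.554)
continuing one RK4 step at a time; state shown every 10 steps (Δt=0.1):
t=0.100: state=(1.302, 0.447)
t=0.200: state=(1.339, 0.294)
t=0.300: state=(1.361, 0.145)
t=0.400: state=(1.369, 0.003)
t=0.500: state=(1.362, -0.129)
t=0.600: state=(1.343, -0.252)
t=0.700: state=(1.312, -0.367)
t=0.800: state=(1.270, -0.475)
t=0.900: state=(1.217, -0.577)
t=1.000: state=(1.155, -0.676)
t=1.100: state=(1.082, -0.774)
t=1.200: state=(1.000, -0.873)
t=1.300: state=(0.907, -0.975)
t=1.400: state=(0.805, -1.081)
t=1.500: state=(0.691, -1.195)
t=1.600: state=(0.565, -1.316)
t=1.700: state=(0.427, -1.445)
t=1.730: state=(0.383, -1.486)
next step: t=1.740: state=(0.368, -1.499) — x has crossed 0.37
linear interpolation between t=1.730 (0.38339) and t=1.740 (0.36846) → t≈1.739

t = 1.739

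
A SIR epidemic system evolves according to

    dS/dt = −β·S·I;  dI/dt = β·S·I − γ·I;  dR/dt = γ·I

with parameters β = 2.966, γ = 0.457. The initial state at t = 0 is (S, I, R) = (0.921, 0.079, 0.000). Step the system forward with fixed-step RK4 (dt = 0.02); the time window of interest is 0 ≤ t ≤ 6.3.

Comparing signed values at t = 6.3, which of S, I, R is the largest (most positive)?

largest component: R

t=0.000: state=(0.921, 0.079, 0.000)
step 1 (dt=0.02): k1=(-0.216, 0.180, 0.036), k2=(-0.220, 0.183, 0.037), k3=(-0.220, 0.183, 0.037), k4=(-0.225, 0.187, 0.038); state += dt/6·(k1+2k2+2k3+k4)
t=0.020: state=(0.917, 0.083, 0.001)
t=0.040: state=(0.912, 0.086, 0.002)
t=0.060: state=(0.907, 0.090, 0.002)
continuing one RK4 step at a time; state shown every 25 steps (Δt=0.5):
t=0.500: state=(0.747, 0.220, 0.032)
t=1.000: state=(0.461, 0.432, 0.107)
t=1.500: state=(0.217, 0.560, 0.223)
t=2.000: state=(0.094, 0.554, 0.352)
t=2.500: state=(0.043, 0.485, 0.472)
t=3.000: state=(0.022, 0.405, 0.573)
t=3.500: state=(0.013, 0.330, 0.657)
t=4.000: state=(0.008, 0.267, 0.725)
t=4.500: state=(0.006, 0.214, 0.780)
t=5.000: state=(0.004, 0.172, 0.824)
t=5.500: state=(0.003, 0.138, 0.859)
t=6.000: state=(0.003, 0.110, 0.887)
t=6.300: state=(0.003, 0.096, 0.901)
compare at T: S=0.003, I=0.096, R=0.901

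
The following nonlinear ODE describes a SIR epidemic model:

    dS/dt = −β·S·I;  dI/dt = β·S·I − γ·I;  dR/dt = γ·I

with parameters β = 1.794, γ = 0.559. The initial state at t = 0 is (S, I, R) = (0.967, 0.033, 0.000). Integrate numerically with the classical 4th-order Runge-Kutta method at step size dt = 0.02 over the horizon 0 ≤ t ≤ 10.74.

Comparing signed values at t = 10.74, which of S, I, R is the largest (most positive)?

t=0.000: state=(0.967, 0.033, 0.000)
step 1 (dt=0.02): k1=(-0.057, 0.039, 0.018), k2=(-0.058, 0.039, 0.019), k3=(-0.058, 0.039, 0.019), k4=(-0.059, 0.040, 0.019); state += dt/6·(k1+2k2+2k3+k4)
t=0.020: state=(0.966, 0.034, 0.000)
t=0.040: state=(0.965, 0.035, 0.001)
t=0.060: state=(0.963, 0.035, 0.001)
continuing one RK4 step at a time; state shown every 25 steps (Δt=0.5):
t=0.500: state=(0.929, 0.058, 0.012)
t=1.000: state=(0.867, 0.099, 0.034)
t=1.500: state=(0.774, 0.157, 0.070)
t=2.000: state=(0.652, 0.225, 0.123)
t=2.500: state=(0.517, 0.288, 0.195)
t=3.000: state=(0.392, 0.327, 0.281)
t=3.500: state=(0.291, 0.335, 0.375)
t=4.000: state=(0.217, 0.317, 0.466)
t=4.500: state=(0.165, 0.284, 0.550)
t=5.000: state=(0.130, 0.245, 0.625)
t=5.500: state=(0.106, 0.206, 0.688)
t=6.000: state=(0.090, 0.170, 0.740)
t=6.500: state=(0.078, 0.139, 0.783)
t=7.000: state=(0.070, 0.112, 0.818)
t=7.500: state=(0.064, 0.090, 0.846)
t=8.000: state=(0.060, 0.072, 0.869)
t=8.500: state=(0.056, 0.057, 0.887)
t=9.000: state=(0.054, 0.045, 0.901)
t=9.500: state=(0.052, 0.036, 0.912)
t=10.000: state=(0.050, 0.029, 0.921)
t=10.500: state=(0.049, 0.023, 0.928)
t=10.740: state=(0.049, 0.020, 0.931)
compare at T: S=0.049, I=0.020, R=0.931

largest component: R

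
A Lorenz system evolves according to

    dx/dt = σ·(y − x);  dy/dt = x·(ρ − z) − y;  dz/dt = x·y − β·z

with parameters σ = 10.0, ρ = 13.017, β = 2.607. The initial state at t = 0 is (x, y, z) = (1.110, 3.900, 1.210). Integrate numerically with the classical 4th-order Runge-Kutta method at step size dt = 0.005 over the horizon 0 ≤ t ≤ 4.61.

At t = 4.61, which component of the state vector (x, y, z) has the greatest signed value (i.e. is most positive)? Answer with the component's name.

largest component: z

t=0.000: state=(1.110, 3.900, 1.210)
step 1 (dt=0.005): k1=(27.900, 9.206, 1.175), k2=(27.433, 10.003, 1.466), k3=(27.464, 9.986, 1.462), k4=(27.026, 10.768, 1.753); state += dt/6·(k1+2k2+2k3+k4)
t=0.005: state=(1.247, 3.950, 1.217)
t=0.010: state=(1.380, 4.008, 1.228)
t=0.015: state=(1.510, 4.073, 1.241)
continuing one RK4 step at a time; state shown every 40 steps (Δt=0.2):
t=0.200: state=(6.595, 10.081, 5.249)
t=0.400: state=(10.010, 7.579, 19.296)
t=0.600: state=(2.786, 0.368, 14.345)
t=0.800: state=(0.767, 0.607, 8.595)
t=1.000: state=(1.058, 1.461, 5.237)
t=1.200: state=(2.625, 3.933, 3.868)
t=1.400: state=(6.826, 9.564, 7.557)
t=1.600: state=(8.927, 6.988, 17.700)
t=1.800: state=(3.505, 1.592, 13.852)
t=2.000: state=(1.982, 2.042, 8.832)
t=2.200: state=(3.109, 4.181, 6.426)
t=2.400: state=(6.348, 8.340, 8.663)
t=2.600: state=(8.218, 7.279, 15.799)
t=2.800: state=(4.529, 2.887, 13.958)
t=3.000: state=(3.071, 3.124, 9.788)
t=3.200: state=(4.270, 5.363, 8.171)
t=3.400: state=(6.908, 8.077, 11.154)
t=3.600: state=(6.982, 5.827, 14.997)
t=3.800: state=(4.444, 3.570, 12.677)
t=4.000: state=(3.971, 4.301, 9.886)
t=4.200: state=(5.419, 6.416, 9.819)
t=4.400: state=(6.952, 7.147, 12.936)
t=4.600: state=(5.876, 4.916, 13.832)
t=4.610: state=(5.780, 4.822, 13.756)
compare at T: x=5.780, y=4.822, z=13.756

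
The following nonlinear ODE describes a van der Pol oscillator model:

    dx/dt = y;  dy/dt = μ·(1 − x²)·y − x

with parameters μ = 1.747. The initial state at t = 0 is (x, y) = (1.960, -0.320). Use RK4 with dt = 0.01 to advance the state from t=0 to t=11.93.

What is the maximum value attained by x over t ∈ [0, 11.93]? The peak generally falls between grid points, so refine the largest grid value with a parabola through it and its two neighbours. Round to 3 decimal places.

max x = 2.018

t=0.000: state=(1.960, -0.320)
step 1 (dt=0.01): k1=(-0.320, -0.371), k2=(-0.322, -0.364), k3=(-0.322, -0.364), k4=(-0.324, -0.357); state += dt/6·(k1+2k2+2k3+k4)
t=0.010: state=(1.957, -0.324)
t=0.020: state=(1.954, -0.327)
t=0.030: state=(1.950, -0.331)
continuing one RK4 step at a time; state shown every 50 steps (Δt=0.5):
t=0.500: state=(1.769, -0.429)
t=1.000: state=(1.531, -0.535)
t=1.500: state=(1.219, -0.738)
t=2.000: state=(0.744, -1.254)
t=2.500: state=(-0.216, -2.851)
t=3.000: state=(-1.752, -1.897)
t=3.500: state=(-2.003, 0.194)
t=4.000: state=(-1.841, 0.396)
t=4.500: state=(-1.620, 0.491)
t=5.000: state=(-1.340, 0.648)
t=5.500: state=(-0.940, 1.007)
t=6.000: state=(-0.216, 2.106)
t=6.500: state=(1.293, 3.238)
t=7.000: state=(2.016, 0.090)
t=7.500: state=(1.907, -0.358)
t=8.000: state=(1.703, -0.455)
t=8.500: state=(1.447, -0.581)
t=9.000: state=(1.101, -0.840)
t=9.500: state=(0.534, -1.566)
t=10.000: state=(-0.690, -3.426)
t=10.500: state=(-1.948, -0.789)
t=11.000: state=(-1.965, 0.298)
t=11.500: state=(-1.780, 0.423)
t=11.930: state=(-1.580, 0.510)
largest grid value and its neighbours: x(7.030)=2.01773, x(7.040)=2.01783, x(7.050)=2.01773
parabola through these three points peaks at t≈7.040 with x≈2.01783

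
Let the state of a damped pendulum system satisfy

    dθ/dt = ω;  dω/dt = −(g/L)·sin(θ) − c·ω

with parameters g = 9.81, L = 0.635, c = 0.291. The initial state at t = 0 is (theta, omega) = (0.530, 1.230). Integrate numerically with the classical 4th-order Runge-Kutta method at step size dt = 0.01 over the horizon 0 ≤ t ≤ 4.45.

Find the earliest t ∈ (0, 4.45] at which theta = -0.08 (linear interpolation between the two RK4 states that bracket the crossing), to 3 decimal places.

t = 0.596

t=0.000: state=(0.530, 1.230)
step 1 (dt=0.01): k1=(1.230, -8.168), k2=(1.189, -8.238), k3=(1.189, -8.235), k4=(1.148, -8.302); state += dt/6·(k1+2k2+2k3+k4)
t=0.010: state=(0.542, 1.148)
t=0.020: state=(0.553, 1.064)
t=0.030: state=(0.563, 0.979)
continuing one RK4 step at a time; state shown every 20 steps (Δt=0.2):
t=0.200: state=(0.602, -0.524)
t=0.400: state=(0.345, -1.917)
t=0.590: state=(-0.067, -2.215)
next step: t=0.600: state=(-0.089, -2.196) — theta has crossed -0.08
linear interpolation between t=0.590 (-0.06707) and t=0.600 (-0.08912) → t≈0.596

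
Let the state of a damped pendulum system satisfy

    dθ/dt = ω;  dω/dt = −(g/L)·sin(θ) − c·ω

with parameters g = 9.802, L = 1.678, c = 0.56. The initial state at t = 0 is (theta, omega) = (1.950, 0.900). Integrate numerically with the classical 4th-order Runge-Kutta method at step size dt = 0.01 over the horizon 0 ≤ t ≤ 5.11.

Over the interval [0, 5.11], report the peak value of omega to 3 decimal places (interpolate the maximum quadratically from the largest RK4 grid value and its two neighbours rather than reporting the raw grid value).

max omega = 2.294

t=0.000: state=(1.950, 0.900)
step 1 (dt=0.01): k1=(0.900, -5.930), k2=(0.870, -5.904), k3=(0.870, -5.905), k4=(0.841, -5.878); state += dt/6·(k1+2k2+2k3+k4)
t=0.010: state=(1.959, 0.841)
t=0.020: state=(1.967, 0.782)
t=0.030: state=(1.974, 0.724)
continuing one RK4 step at a time; state shown every 20 steps (Δt=0.2):
t=0.200: state=(2.018, -0.199)
t=0.400: state=(1.877, -1.198)
t=0.600: state=(1.540, -2.159)
t=0.800: state=(1.022, -2.980)
t=1.000: state=(0.377, -3.364)
t=1.200: state=(-0.276, -3.050)
t=1.400: state=(-0.803, -2.147)
t=1.600: state=(-1.119, -1.004)
t=1.800: state=(-1.206, 0.125)
t=2.000: state=(-1.078, 1.123)
t=2.200: state=(-0.772, 1.890)
t=2.400: state=(-0.348, 2.274)
t=2.600: state=(0.104, 2.159)
t=2.800: state=(0.486, 1.597)
t=3.000: state=(0.727, 0.786)
t=3.200: state=(0.797, -0.072)
t=3.400: state=(0.705, -0.828)
t=3.600: state=(0.481, -1.363)
t=3.800: state=(0.181, -1.577)
t=4.000: state=(-0.126, -1.434)
t=4.200: state=(-0.373, -1.000)
t=4.400: state=(-0.515, -0.408)
t=4.600: state=(-0.535, 0.199)
t=4.800: state=(-0.443, 0.704)
t=5.000: state=(-0.267, 1.017)
t=5.110: state=(-0.150, 1.085)
largest grid value and its neighbours: omega(2.450)=2.29380, omega(2.460)=2.29381, omega(2.470)=2.29250
parabola through these three points peaks at t≈2.455 with omega≈2.29397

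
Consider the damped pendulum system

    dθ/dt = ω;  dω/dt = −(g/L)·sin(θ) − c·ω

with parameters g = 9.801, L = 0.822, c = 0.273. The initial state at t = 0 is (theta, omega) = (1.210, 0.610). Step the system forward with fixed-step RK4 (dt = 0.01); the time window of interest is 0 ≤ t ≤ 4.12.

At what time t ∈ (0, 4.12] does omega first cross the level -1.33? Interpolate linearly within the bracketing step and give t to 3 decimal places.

t=0.000: state=(1.210, 0.610)
step 1 (dt=0.01): k1=(0.610, -11.322), k2=(0.553, -11.320), k3=(0.553, -11.318), k4=(0.497, -11.314); state += dt/6·(k1+2k2+2k3+k4)
t=0.010: state=(1.216, 0.497)
t=0.020: state=(1.220, 0.384)
t=0.030: state=(1.223, 0.271)
t=0.170: state=(1.152, -1.269)
next step: t=0.180: state=(1.139, -1.374) — omega has crossed -1.33
linear interpolation between t=0.170 (-1.26866) and t=0.180 (-1.37367) → t≈0.176

t = 0.176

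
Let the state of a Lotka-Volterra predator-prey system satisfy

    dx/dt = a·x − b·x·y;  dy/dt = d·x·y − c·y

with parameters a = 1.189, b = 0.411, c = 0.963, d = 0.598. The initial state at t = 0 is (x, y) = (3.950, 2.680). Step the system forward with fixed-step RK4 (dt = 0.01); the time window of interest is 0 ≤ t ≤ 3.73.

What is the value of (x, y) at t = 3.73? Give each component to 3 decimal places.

t=0.000: state=(3.950, 2.680)
step 1 (dt=0.01): k1=(0.346, 3.750), k2=(0.315, 3.779), k3=(0.315, 3.779), k4=(0.285, 3.808); state += dt/6·(k1+2k2+2k3+k4)
t=0.010: state=(3.953, 2.718)
t=0.020: state=(3.956, 2.756)
t=0.030: state=(3.958, 2.795)
continuing one RK4 step at a time; state shown every 20 steps (Δt=0.2):
t=0.200: state=(3.886, 3.542)
t=0.400: state=(3.534, 4.565)
t=0.600: state=(2.954, 5.559)
t=0.800: state=(2.298, 6.277)
t=1.000: state=(1.714, 6.572)
t=1.200: state=(1.269, 6.470)
t=1.400: state=(0.959, 6.089)
t=1.600: state=(0.753, 5.559)
t=1.800: state=(0.620, 4.975)
t=2.000: state=(0.535, 4.395)
t=2.200: state=(0.484, 3.851)
t=2.400: state=(0.456, 3.360)
t=2.600: state=(0.447, 2.924)
t=2.800: state=(0.453, 2.545)
t=3.000: state=(0.473, 2.218)
t=3.200: state=(0.506, 1.940)
t=3.400: state=(0.552, 1.704)
t=3.600: state=(0.614, 1.507)
t=3.730: state=(0.663, 1.397)

(x, y) = (0.663, 1.397)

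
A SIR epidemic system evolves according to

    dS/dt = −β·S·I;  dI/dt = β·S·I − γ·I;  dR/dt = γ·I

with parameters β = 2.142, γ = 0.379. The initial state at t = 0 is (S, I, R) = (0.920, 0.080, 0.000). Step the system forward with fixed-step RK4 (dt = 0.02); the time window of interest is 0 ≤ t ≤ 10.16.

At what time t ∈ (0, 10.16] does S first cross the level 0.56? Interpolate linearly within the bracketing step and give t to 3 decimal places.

t=0.000: state=(0.920, 0.080, 0.000)
step 1 (dt=0.02): k1=(-0.158, 0.127, 0.030), k2=(-0.160, 0.129, 0.031), k3=(-0.160, 0.129, 0.031), k4=(-0.162, 0.131, 0.031); state += dt/6·(k1+2k2+2k3+k4)
t=0.020: state=(0.917, 0.083, 0.001)
t=0.040: state=(0.914, 0.085, 0.001)
t=0.060: state=(0.910, 0.088, 0.002)
continuing one RK4 step at a time; state shown every 25 steps (Δt=0.5):
t=0.500: state=(0.809, 0.168, 0.023)
t=1.000: state=(0.631, 0.302, 0.067)
t=1.160: state=(0.564, 0.349, 0.086)
next step: t=1.180: state=(0.556, 0.355, 0.089) — S has crossed 0.56
linear interpolation between t=1.160 (0.56426) and t=1.180 (0.55581) → t≈1.170

t = 1.170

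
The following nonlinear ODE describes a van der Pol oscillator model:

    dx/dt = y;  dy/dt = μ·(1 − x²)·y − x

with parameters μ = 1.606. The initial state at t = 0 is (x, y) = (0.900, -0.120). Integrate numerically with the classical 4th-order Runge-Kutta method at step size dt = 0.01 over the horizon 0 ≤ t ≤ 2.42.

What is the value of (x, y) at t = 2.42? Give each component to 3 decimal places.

(x, y) = (-1.856, 0.265)

t=0.000: state=(0.900, -0.120)
step 1 (dt=0.01): k1=(-0.120, -0.937), k2=(-0.125, -0.938), k3=(-0.125, -0.938), k4=(-0.129, -0.939); state += dt/6·(k1+2k2+2k3+k4)
t=0.010: state=(0.899, -0.129)
t=0.020: state=(0.897, -0.139)
t=0.030: state=(0.896, -0.148)
continuing one RK4 step at a time; state shown every 10 steps (Δt=0.1):
t=0.100: state=(0.883, -0.215)
t=0.200: state=(0.857, -0.312)
t=0.300: state=(0.821, -0.413)
t=0.400: state=(0.774, -0.520)
t=0.500: state=(0.716, -0.636)
t=0.600: state=(0.646, -0.765)
t=0.700: state=(0.563, -0.910)
t=0.800: state=(0.464, -1.079)
t=0.900: state=(0.346, -1.277)
t=1.000: state=(0.207, -1.511)
t=1.100: state=(0.043, -1.783)
t=1.200: state=(-0.151, -2.086)
t=1.300: state=(-0.375, -2.394)
t=1.400: state=(-0.628, -2.646)
t=1.500: state=(-0.899, -2.749)
t=1.600: state=(-1.169, -2.613)
t=1.700: state=(-1.413, -2.220)
t=1.800: state=(-1.608, -1.666)
t=1.900: state=(-1.746, -1.097)
t=2.000: state=(-1.830, -0.619)
t=2.100: state=(-1.874, -0.265)
t=2.200: state=(-1.887, -0.021)
t=2.300: state=(-1.881, 0.140)
t=2.400: state=(-1.861, 0.248)
t=2.420: state=(-1.856, 0.265)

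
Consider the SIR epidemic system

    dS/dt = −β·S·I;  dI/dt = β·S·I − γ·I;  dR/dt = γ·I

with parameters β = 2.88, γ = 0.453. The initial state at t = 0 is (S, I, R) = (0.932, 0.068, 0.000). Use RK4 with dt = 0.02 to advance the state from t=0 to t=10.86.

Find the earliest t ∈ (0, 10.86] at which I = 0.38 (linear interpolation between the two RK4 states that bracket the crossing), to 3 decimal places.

t=0.000: state=(0.932, 0.068, 0.000)
step 1 (dt=0.02): k1=(-0.183, 0.152, 0.031), k2=(-0.186, 0.155, 0.031), k3=(-0.186, 0.155, 0.032), k4=(-0.190, 0.158, 0.032); state += dt/6·(k1+2k2+2k3+k4)
t=0.020: state=(0.928, 0.071, 0.001)
t=0.040: state=(0.924, 0.074, 0.001)
t=0.060: state=(0.920, 0.078, 0.002)
continuing one RK4 step at a time; state shown every 25 steps (Δt=0.5):
t=0.500: state=(0.783, 0.189, 0.027)
t=0.960: state=(0.542, 0.373, 0.085)
next step: t=0.980: state=(0.530, 0.381, 0.089) — I has crossed 0.38
linear interpolation between t=0.960 (0.37270) and t=0.980 (0.38093) → t≈0.978

t = 0.978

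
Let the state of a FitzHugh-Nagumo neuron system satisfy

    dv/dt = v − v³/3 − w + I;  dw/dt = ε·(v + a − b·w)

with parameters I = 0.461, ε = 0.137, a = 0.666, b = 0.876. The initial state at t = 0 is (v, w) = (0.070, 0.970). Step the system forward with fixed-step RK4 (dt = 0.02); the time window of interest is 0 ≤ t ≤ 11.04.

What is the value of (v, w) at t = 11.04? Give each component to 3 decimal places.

(v, w) = (-1.062, -0.299)

t=0.000: state=(0.070, 0.970)
step 1 (dt=0.02): k1=(-0.439, -0.016), k2=(-0.443, -0.016), k3=(-0.443, -0.016), k4=(-0.448, -0.017); state += dt/6·(k1+2k2+2k3+k4)
t=0.020: state=(0.061, 0.970)
t=0.040: state=(0.052, 0.969)
t=0.060: state=(0.043, 0.969)
continuing one RK4 step at a time; state shown every 25 steps (Δt=0.5):
t=0.500: state=(-0.211, 0.954)
t=1.000: state=(-0.640, 0.915)
t=1.500: state=(-1.169, 0.846)
t=2.000: state=(-1.575, 0.748)
t=2.500: state=(-1.743, 0.637)
t=3.000: state=(-1.771, 0.527)
t=3.500: state=(-1.747, 0.424)
t=4.000: state=(-1.708, 0.328)
t=4.500: state=(-1.664, 0.241)
t=5.000: state=(-1.618, 0.163)
t=5.500: state=(-1.572, 0.091)
t=6.000: state=(-1.526, 0.027)
t=6.500: state=(-1.480, -0.030)
t=7.000: state=(-1.434, -0.081)
t=7.500: state=(-1.389, -0.126)
t=8.000: state=(-1.344, -0.165)
t=8.500: state=(-1.298, -0.199)
t=9.000: state=(-1.253, -0.228)
t=9.500: state=(-1.207, -0.252)
t=10.000: state=(-1.161, -0.272)
t=10.500: state=(-1.114, -0.287)
t=11.000: state=(-1.066, -0.299)
t=11.040: state=(-1.062, -0.299)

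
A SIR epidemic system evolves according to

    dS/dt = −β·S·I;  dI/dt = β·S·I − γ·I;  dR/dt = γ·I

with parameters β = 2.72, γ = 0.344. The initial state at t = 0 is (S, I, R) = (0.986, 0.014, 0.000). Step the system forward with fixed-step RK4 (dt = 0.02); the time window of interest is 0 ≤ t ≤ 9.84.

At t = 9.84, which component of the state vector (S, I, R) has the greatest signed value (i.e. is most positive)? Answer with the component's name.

t=0.000: state=(0.986, 0.014, 0.000)
step 1 (dt=0.02): k1=(-0.038, 0.033, 0.005), k2=(-0.038, 0.033, 0.005), k3=(-0.038, 0.033, 0.005), k4=(-0.039, 0.034, 0.005); state += dt/6·(k1+2k2+2k3+k4)
t=0.020: state=(0.985, 0.015, 0.000)
t=0.040: state=(0.984, 0.015, 0.000)
t=0.060: state=(0.984, 0.016, 0.000)
continuing one RK4 step at a time; state shown every 25 steps (Δt=0.5):
t=0.500: state=(0.951, 0.044, 0.005)
t=1.000: state=(0.853, 0.128, 0.018)
t=1.500: state=(0.643, 0.303, 0.054)
t=2.000: state=(0.369, 0.507, 0.124)
t=2.500: state=(0.170, 0.608, 0.222)
t=3.000: state=(0.074, 0.599, 0.327)
t=3.500: state=(0.034, 0.541, 0.425)
t=4.000: state=(0.017, 0.471, 0.512)
t=4.500: state=(0.009, 0.403, 0.587)
t=5.000: state=(0.006, 0.343, 0.651)
t=5.500: state=(0.004, 0.291, 0.706)
t=6.000: state=(0.003, 0.246, 0.752)
t=6.500: state=(0.002, 0.207, 0.791)
t=7.000: state=(0.001, 0.175, 0.823)
t=7.500: state=(0.001, 0.148, 0.851)
t=8.000: state=(0.001, 0.125, 0.875)
t=8.500: state=(0.001, 0.105, 0.894)
t=9.000: state=(0.001, 0.088, 0.911)
t=9.500: state=(0.001, 0.075, 0.925)
t=9.840: state=(0.001, 0.066, 0.933)
compare at T: S=0.001, I=0.066, R=0.933

largest component: R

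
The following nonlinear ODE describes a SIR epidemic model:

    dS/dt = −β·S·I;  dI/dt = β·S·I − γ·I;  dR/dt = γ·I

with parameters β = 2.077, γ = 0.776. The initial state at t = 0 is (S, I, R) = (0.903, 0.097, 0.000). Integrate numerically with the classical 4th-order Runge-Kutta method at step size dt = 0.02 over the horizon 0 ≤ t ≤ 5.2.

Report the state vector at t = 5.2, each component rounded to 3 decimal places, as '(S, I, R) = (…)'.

t=0.000: state=(0.903, 0.097, 0.000)
step 1 (dt=0.02): k1=(-0.182, 0.107, 0.075), k2=(-0.184, 0.107, 0.076), k3=(-0.184, 0.107, 0.076), k4=(-0.185, 0.108, 0.077); state += dt/6·(k1+2k2+2k3+k4)
t=0.020: state=(0.899, 0.099, 0.002)
t=0.040: state=(0.896, 0.101, 0.003)
t=0.060: state=(0.892, 0.104, 0.005)
continuing one RK4 step at a time; state shown every 10 steps (Δt=0.2):
t=0.200: state=(0.863, 0.120, 0.017)
t=0.400: state=(0.817, 0.146, 0.037)
t=0.600: state=(0.765, 0.173, 0.062)
t=0.800: state=(0.708, 0.201, 0.091)
t=1.000: state=(0.647, 0.228, 0.125)
t=1.200: state=(0.585, 0.253, 0.162)
t=1.400: state=(0.525, 0.272, 0.203)
t=1.600: state=(0.467, 0.287, 0.246)
t=1.800: state=(0.414, 0.295, 0.291)
t=2.000: state=(0.366, 0.297, 0.337)
t=2.200: state=(0.324, 0.293, 0.383)
t=2.400: state=(0.287, 0.285, 0.428)
t=2.600: state=(0.256, 0.273, 0.471)
t=2.800: state=(0.229, 0.258, 0.513)
t=3.000: state=(0.206, 0.242, 0.551)
t=3.200: state=(0.187, 0.225, 0.588)
t=3.400: state=(0.171, 0.208, 0.621)
t=3.600: state=(0.158, 0.190, 0.652)
t=3.800: state=(0.146, 0.173, 0.680)
t=4.000: state=(0.136, 0.158, 0.706)
t=4.200: state=(0.128, 0.142, 0.729)
t=4.400: state=(0.121, 0.128, 0.750)
t=4.600: state=(0.115, 0.116, 0.769)
t=4.800: state=(0.110, 0.104, 0.786)
t=5.000: state=(0.106, 0.093, 0.801)
t=5.200: state=(0.102, 0.083, 0.815)

(S, I, R) = (0.102, 0.083, 0.815)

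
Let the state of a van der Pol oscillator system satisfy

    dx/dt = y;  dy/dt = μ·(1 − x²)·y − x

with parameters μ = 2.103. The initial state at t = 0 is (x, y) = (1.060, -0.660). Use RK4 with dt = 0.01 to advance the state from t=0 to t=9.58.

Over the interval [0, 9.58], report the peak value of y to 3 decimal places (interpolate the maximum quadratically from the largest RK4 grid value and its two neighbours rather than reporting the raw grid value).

t=0.000: state=(1.060, -0.660)
step 1 (dt=0.01): k1=(-0.660, -0.888), k2=(-0.664, -0.894), k3=(-0.664, -0.894), k4=(-0.669, -0.899); state += dt/6·(k1+2k2+2k3+k4)
t=0.010: state=(1.053, -0.669)
t=0.020: state=(1.047, -0.678)
t=0.030: state=(1.040, -0.687)
continuing one RK4 step at a time; state shown every 50 steps (Δt=0.5):
t=0.500: state=(0.578, -1.398)
t=1.000: state=(-0.618, -3.652)
t=1.500: state=(-1.955, -0.672)
t=2.000: state=(-1.948, 0.278)
t=2.500: state=(-1.785, 0.361)
t=3.000: state=(-1.587, 0.437)
t=3.500: state=(-1.338, 0.573)
t=4.000: state=(-0.985, 0.893)
t=4.500: state=(-0.327, 1.981)
t=5.000: state=(1.262, 3.701)
t=5.500: state=(2.020, 0.019)
t=6.000: state=(1.912, -0.314)
t=6.500: state=(1.738, -0.378)
t=7.000: state=(1.530, -0.463)
t=7.500: state=(1.263, -0.627)
t=8.000: state=(0.863, -1.047)
t=8.500: state=(0.042, -2.580)
t=9.000: state=(-1.663, -2.546)
t=9.500: state=(-2.010, 0.165)
t=9.580: state=(-1.994, 0.225)
largest grid value and its neighbours: y(4.910)=3.94145, y(4.920)=3.94269, y(4.930)=3.93730
parabola through these three points peaks at t≈4.917 with y≈3.94302

max y = 3.943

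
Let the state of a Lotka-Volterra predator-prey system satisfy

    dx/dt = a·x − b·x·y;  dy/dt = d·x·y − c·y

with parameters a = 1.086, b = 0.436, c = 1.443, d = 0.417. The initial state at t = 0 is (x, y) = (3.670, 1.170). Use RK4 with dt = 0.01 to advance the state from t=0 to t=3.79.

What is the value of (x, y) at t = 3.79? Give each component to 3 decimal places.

t=0.000: state=(3.670, 1.170)
step 1 (dt=0.01): k1=(2.113, 0.102), k2=(2.119, 0.107), k3=(2.119, 0.107), k4=(2.124, 0.113); state += dt/6·(k1+2k2+2k3+k4)
t=0.010: state=(3.691, 1.171)
t=0.020: state=(3.712, 1.172)
t=0.030: state=(3.734, 1.174)
continuing one RK4 step at a time; state shown every 20 steps (Δt=0.2):
t=0.200: state=(4.112, 1.212)
t=0.400: state=(4.580, 1.305)
t=0.600: state=(5.047, 1.461)
t=0.800: state=(5.468, 1.699)
t=1.000: state=(5.778, 2.036)
t=1.200: state=(5.899, 2.487)
t=1.400: state=(5.765, 3.037)
t=1.600: state=(5.357, 3.625)
t=1.800: state=(4.740, 4.142)
t=2.000: state=(4.038, 4.477)
t=2.200: state=(3.377, 4.567)
t=2.400: state=(2.830, 4.429)
t=2.600: state=(2.420, 4.127)
t=2.800: state=(2.133, 3.736)
t=3.000: state=(1.949, 3.317)
t=3.200: state=(1.846, 2.910)
t=3.400: state=(1.810, 2.539)
t=3.600: state=(1.829, 2.213)
t=3.790: state=(1.892, 1.949)

(x, y) = (1.892, 1.949)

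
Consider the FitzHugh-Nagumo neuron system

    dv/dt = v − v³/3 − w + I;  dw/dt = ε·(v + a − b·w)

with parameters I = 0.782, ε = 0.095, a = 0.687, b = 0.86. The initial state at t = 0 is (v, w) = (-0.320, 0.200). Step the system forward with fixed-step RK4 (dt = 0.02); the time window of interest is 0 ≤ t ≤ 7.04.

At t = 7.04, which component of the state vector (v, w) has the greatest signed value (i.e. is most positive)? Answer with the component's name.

largest component: v

t=0.000: state=(-0.320, 0.200)
step 1 (dt=0.02): k1=(0.273, 0.019), k2=(0.275, 0.019), k3=(0.275, 0.019), k4=(0.277, 0.019); state += dt/6·(k1+2k2+2k3+k4)
t=0.020: state=(-0.314, 0.200)
t=0.040: state=(-0.309, 0.201)
t=0.060: state=(-0.303, 0.201)
continuing one RK4 step at a time; state shown every 25 steps (Δt=0.5):
t=0.500: state=(-0.150, 0.213)
t=1.000: state=(0.116, 0.235)
t=1.500: state=(0.529, 0.272)
t=2.000: state=(1.074, 0.330)
t=2.500: state=(1.543, 0.411)
t=3.000: state=(1.760, 0.504)
t=3.500: state=(1.810, 0.599)
t=4.000: state=(1.798, 0.691)
t=4.500: state=(1.767, 0.779)
t=5.000: state=(1.731, 0.861)
t=5.500: state=(1.692, 0.938)
t=6.000: state=(1.652, 1.010)
t=6.500: state=(1.612, 1.078)
t=7.000: state=(1.572, 1.141)
t=7.040: state=(1.568, 1.146)
compare at T: v=1.568, w=1.146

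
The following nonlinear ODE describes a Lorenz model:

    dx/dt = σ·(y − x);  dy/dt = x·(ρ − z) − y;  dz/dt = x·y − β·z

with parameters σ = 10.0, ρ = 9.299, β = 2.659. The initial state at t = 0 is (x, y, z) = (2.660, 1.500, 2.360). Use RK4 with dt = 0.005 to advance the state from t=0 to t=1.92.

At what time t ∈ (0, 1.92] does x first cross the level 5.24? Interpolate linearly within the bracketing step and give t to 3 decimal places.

t = 0.327

t=0.000: state=(2.660, 1.500, 2.360)
step 1 (dt=0.005): k1=(-11.600, 16.958, -2.285), k2=(-10.886, 16.729, -2.202), k3=(-10.910, 16.742, -2.201), k4=(-10.217, 16.524, -2.120); state += dt/6·(k1+2k2+2k3+k4)
t=0.005: state=(2.605, 1.584, 2.349)
t=0.010: state=(2.558, 1.665, 2.339)
t=0.015: state=(2.516, 1.745, 2.329)
continuing one RK4 step at a time; state shown every 20 steps (Δt=0.1):
t=0.100: state=(2.482, 2.980, 2.297)
t=0.200: state=(3.362, 4.562, 2.728)
t=0.300: state=(4.798, 6.420, 4.088)
t=0.325: state=(5.210, 6.873, 4.630)
next step: t=0.330: state=(5.293, 6.959, 4.750) — x has crossed 5.24
linear interpolation between t=0.325 (5.20974) and t=0.330 (5.29297) → t≈0.327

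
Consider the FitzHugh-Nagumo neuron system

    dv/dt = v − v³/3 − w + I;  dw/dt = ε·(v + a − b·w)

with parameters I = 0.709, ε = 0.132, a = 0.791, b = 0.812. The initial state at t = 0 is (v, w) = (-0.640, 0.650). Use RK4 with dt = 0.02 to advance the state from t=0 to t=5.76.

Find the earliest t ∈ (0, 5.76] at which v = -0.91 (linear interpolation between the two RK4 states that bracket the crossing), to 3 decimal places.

t = 0.500

t=0.000: state=(-0.640, 0.650)
step 1 (dt=0.02): k1=(-0.494, -0.050), k2=(-0.496, -0.050), k3=(-0.496, -0.050), k4=(-0.498, -0.051); state += dt/6·(k1+2k2+2k3+k4)
t=0.020: state=(-0.650, 0.649)
t=0.040: state=(-0.660, 0.648)
t=0.060: state=(-0.670, 0.647)
continuing one RK4 step at a time; state shown every 10 steps (Δt=0.2):
t=0.200: state=(-0.743, 0.639)
t=0.400: state=(-0.853, 0.625)
t=0.500: state=(-0.910, 0.617)
next step: t=0.520: state=(-0.921, 0.616) — v has crossed -0.91
linear interpolation between t=0.500 (-0.90990) and t=0.520 (-0.92124) → t≈0.500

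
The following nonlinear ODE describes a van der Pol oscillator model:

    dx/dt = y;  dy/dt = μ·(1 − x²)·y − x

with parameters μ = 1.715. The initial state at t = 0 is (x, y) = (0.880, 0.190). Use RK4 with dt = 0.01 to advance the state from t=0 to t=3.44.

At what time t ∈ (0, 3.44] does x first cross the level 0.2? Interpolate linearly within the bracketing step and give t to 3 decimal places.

t = 1.341

t=0.000: state=(0.880, 0.190)
step 1 (dt=0.01): k1=(0.190, -0.806), k2=(0.186, -0.810), k3=(0.186, -0.810), k4=(0.182, -0.813); state += dt/6·(k1+2k2+2k3+k4)
t=0.010: state=(0.882, 0.182)
t=0.020: state=(0.884, 0.174)
t=0.030: state=(0.885, 0.166)
continuing one RK4 step at a time; state shown every 20 steps (Δt=0.2):
t=0.200: state=(0.901, 0.019)
t=0.400: state=(0.887, -0.166)
t=0.600: state=(0.834, -0.362)
t=0.800: state=(0.741, -0.581)
t=1.000: state=(0.599, -0.849)
t=1.200: state=(0.394, -1.213)
t=1.340: state=(0.202, -1.555)
next step: t=1.350: state=(0.186, -1.583) — x has crossed 0.2
linear interpolation between t=1.340 (0.20173) and t=1.350 (0.18605) → t≈1.341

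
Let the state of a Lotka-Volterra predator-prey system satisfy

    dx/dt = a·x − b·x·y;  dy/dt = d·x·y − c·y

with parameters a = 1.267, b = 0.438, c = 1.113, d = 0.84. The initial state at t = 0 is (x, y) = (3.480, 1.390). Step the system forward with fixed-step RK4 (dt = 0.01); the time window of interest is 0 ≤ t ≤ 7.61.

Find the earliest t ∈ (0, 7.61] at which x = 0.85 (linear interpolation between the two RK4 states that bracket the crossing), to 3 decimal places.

t = 1.347

t=0.000: state=(3.480, 1.390)
step 1 (dt=0.01): k1=(2.290, 2.516), k2=(2.279, 2.552), k3=(2.278, 2.553), k4=(2.266, 2.589); state += dt/6·(k1+2k2+2k3+k4)
t=0.010: state=(3.503, 1.416)
t=0.020: state=(3.525, 1.442)
t=0.030: state=(3.548, 1.469)
continuing one RK4 step at a time; state shown every 25 steps (Δt=0.25):
t=0.250: state=(3.925, 2.303)
t=0.500: state=(3.847, 3.993)
t=0.750: state=(3.012, 6.286)
t=1.000: state=(1.875, 7.936)
t=1.250: state=(1.055, 8.110)
t=1.340: state=(0.863, 7.887)
next step: t=1.350: state=(0.844, 7.855) — x has crossed 0.85
linear interpolation between t=1.340 (0.86265) and t=1.350 (0.84404) → t≈1.347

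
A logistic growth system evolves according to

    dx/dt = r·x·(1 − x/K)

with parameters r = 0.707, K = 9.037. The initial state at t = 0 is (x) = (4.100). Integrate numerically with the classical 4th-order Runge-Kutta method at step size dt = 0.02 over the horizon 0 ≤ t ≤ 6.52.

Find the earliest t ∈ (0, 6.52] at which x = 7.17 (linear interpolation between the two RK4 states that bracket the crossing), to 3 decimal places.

t=0.000: state=(4.100)
step 1 (dt=0.02): k1=(1.584), k2=(1.585), k3=(1.585), k4=(1.586); state += dt/6·(k1+2k2+2k3+k4)
t=0.020: state=(4.132)
t=0.040: state=(4.163)
t=0.060: state=(4.195)
continuing one RK4 step at a time; state shown every 25 steps (Δt=0.5):
t=0.500: state=(4.897)
t=1.000: state=(5.670)
t=1.500: state=(6.378)
t=2.000: state=(6.990)
t=2.160: state=(7.164)
next step: t=2.180: state=(7.185) — x has crossed 7.17
linear interpolation between t=2.160 (7.16374) and t=2.180 (7.18465) → t≈2.166

t = 2.166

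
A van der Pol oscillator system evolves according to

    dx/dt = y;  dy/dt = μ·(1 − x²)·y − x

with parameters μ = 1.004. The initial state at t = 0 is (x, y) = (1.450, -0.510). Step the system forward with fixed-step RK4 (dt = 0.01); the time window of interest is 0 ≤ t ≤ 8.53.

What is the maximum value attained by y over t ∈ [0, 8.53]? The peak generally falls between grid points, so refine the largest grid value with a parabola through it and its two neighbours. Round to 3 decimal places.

t=0.000: state=(1.450, -0.510)
step 1 (dt=0.01): k1=(-0.510, -0.885), k2=(-0.514, -0.882), k3=(-0.514, -0.882), k4=(-0.519, -0.878); state += dt/6·(k1+2k2+2k3+k4)
t=0.010: state=(1.445, -0.519)
t=0.020: state=(1.440, -0.528)
t=0.030: state=(1.434, -0.536)
continuing one RK4 step at a time; state shown every 50 steps (Δt=0.5):
t=0.500: state=(1.091, -0.929)
t=1.000: state=(0.488, -1.546)
t=1.500: state=(-0.523, -2.486)
t=2.000: state=(-1.670, -1.560)
t=2.500: state=(-1.972, 0.089)
t=3.000: state=(-1.785, 0.564)
t=3.500: state=(-1.440, 0.818)
t=4.000: state=(-0.946, 1.202)
t=4.500: state=(-0.169, 1.996)
t=5.000: state=(1.055, 2.623)
t=5.500: state=(1.934, 0.686)
t=6.000: state=(1.954, -0.362)
t=6.500: state=(1.689, -0.661)
t=7.000: state=(1.297, -0.924)
t=7.500: state=(0.729, -1.410)
t=8.000: state=(-0.196, -2.360)
t=8.500: state=(-1.465, -2.167)
t=8.530: state=(-1.528, -2.043)
largest grid value and its neighbours: y(4.910)=2.67862, y(4.920)=2.67874, y(4.930)=2.67737
parabola through these three points peaks at t≈4.916 with y≈2.67887

max y = 2.679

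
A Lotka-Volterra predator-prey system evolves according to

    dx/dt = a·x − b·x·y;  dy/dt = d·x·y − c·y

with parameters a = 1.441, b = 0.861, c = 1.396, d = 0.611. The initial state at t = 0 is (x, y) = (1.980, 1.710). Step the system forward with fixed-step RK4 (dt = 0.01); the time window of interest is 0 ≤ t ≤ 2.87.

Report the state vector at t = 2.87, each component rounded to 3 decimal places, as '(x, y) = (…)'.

t=0.000: state=(1.980, 1.710)
step 1 (dt=0.01): k1=(-0.062, -0.318), k2=(-0.059, -0.318), k3=(-0.059, -0.318), k4=(-0.057, -0.318); state += dt/6·(k1+2k2+2k3+k4)
t=0.010: state=(1.979, 1.707)
t=0.020: state=(1.979, 1.704)
t=0.030: state=(1.978, 1.700)
continuing one RK4 step at a time; state shown every 10 steps (Δt=0.1):
t=0.100: state=(1.977, 1.678)
t=0.200: state=(1.978, 1.647)
t=0.300: state=(1.986, 1.617)
t=0.400: state=(1.998, 1.588)
t=0.500: state=(2.015, 1.561)
t=0.600: state=(2.037, 1.537)
t=0.700: state=(2.063, 1.515)
t=0.800: state=(2.093, 1.496)
t=0.900: state=(2.127, 1.480)
t=1.000: state=(2.164, 1.467)
t=1.100: state=(2.204, 1.458)
t=1.200: state=(2.246, 1.453)
t=1.300: state=(2.289, 1.451)
t=1.400: state=(2.333, 1.454)
t=1.500: state=(2.377, 1.460)
t=1.600: state=(2.420, 1.470)
t=1.700: state=(2.462, 1.484)
t=1.800: state=(2.500, 1.502)
t=1.900: state=(2.535, 1.524)
t=2.000: state=(2.565, 1.548)
t=2.100: state=(2.590, 1.577)
t=2.200: state=(2.609, 1.607)
t=2.300: state=(2.620, 1.640)
t=2.400: state=(2.624, 1.674)
t=2.500: state=(2.620, 1.709)
t=2.600: state=(2.608, 1.744)
t=2.700: state=(2.588, 1.777)
t=2.800: state=(2.562, 1.809)
t=2.870: state=(2.539, 1.830)

(x, y) = (2.539, 1.830)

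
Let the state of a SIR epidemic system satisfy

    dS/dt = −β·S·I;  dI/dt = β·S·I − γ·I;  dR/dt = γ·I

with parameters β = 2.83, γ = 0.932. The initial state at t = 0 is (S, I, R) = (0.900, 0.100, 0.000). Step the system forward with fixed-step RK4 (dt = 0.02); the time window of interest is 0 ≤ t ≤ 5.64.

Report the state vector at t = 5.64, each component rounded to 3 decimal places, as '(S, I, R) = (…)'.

t=0.000: state=(0.900, 0.100, 0.000)
step 1 (dt=0.02): k1=(-0.255, 0.162, 0.093), k2=(-0.258, 0.163, 0.095), k3=(-0.258, 0.163, 0.095), k4=(-0.262, 0.165, 0.096); state += dt/6·(k1+2k2+2k3+k4)
t=0.020: state=(0.895, 0.103, 0.002)
t=0.040: state=(0.890, 0.107, 0.004)
t=0.060: state=(0.884, 0.110, 0.006)
continuing one RK4 step at a time; state shown every 10 steps (Δt=0.2):
t=0.200: state=(0.842, 0.136, 0.022)
t=0.400: state=(0.771, 0.178, 0.051)
t=0.600: state=(0.688, 0.224, 0.089)
t=0.800: state=(0.599, 0.267, 0.134)
t=1.000: state=(0.509, 0.303, 0.188)
t=1.200: state=(0.426, 0.328, 0.247)
t=1.400: state=(0.352, 0.339, 0.309)
t=1.600: state=(0.291, 0.337, 0.372)
t=1.800: state=(0.241, 0.325, 0.434)
t=2.000: state=(0.201, 0.306, 0.493)
t=2.200: state=(0.171, 0.282, 0.548)
t=2.400: state=(0.147, 0.256, 0.598)
t=2.600: state=(0.128, 0.229, 0.643)
t=2.800: state=(0.113, 0.204, 0.683)
t=3.000: state=(0.101, 0.180, 0.719)
t=3.200: state=(0.092, 0.157, 0.750)
t=3.400: state=(0.085, 0.137, 0.778)
t=3.600: state=(0.079, 0.119, 0.802)
t=3.800: state=(0.074, 0.103, 0.822)
t=4.000: state=(0.070, 0.089, 0.840)
t=4.200: state=(0.067, 0.077, 0.856)
t=4.400: state=(0.064, 0.066, 0.869)
t=4.600: state=(0.062, 0.057, 0.881)
t=4.800: state=(0.060, 0.049, 0.891)
t=5.000: state=(0.059, 0.042, 0.899)
t=5.200: state=(0.057, 0.036, 0.906)
t=5.400: state=(0.056, 0.031, 0.913)
t=5.600: state=(0.055, 0.027, 0.918)
t=5.640: state=(0.055, 0.026, 0.919)

(S, I, R) = (0.055, 0.026, 0.919)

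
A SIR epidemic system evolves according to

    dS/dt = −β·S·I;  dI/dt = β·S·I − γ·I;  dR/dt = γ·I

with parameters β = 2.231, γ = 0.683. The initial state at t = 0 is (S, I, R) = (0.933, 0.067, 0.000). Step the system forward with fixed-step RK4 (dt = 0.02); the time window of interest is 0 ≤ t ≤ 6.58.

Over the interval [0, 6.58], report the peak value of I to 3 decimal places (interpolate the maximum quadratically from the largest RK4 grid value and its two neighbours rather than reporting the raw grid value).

t=0.000: state=(0.933, 0.067, 0.000)
step 1 (dt=0.02): k1=(-0.139, 0.094, 0.046), k2=(-0.141, 0.095, 0.046), k3=(-0.141, 0.095, 0.046), k4=(-0.143, 0.096, 0.047); state += dt/6·(k1+2k2+2k3+k4)
t=0.020: state=(0.930, 0.069, 0.001)
t=0.040: state=(0.927, 0.071, 0.002)
t=0.060: state=(0.924, 0.073, 0.003)
continuing one RK4 step at a time; state shown every 25 steps (Δt=0.5):
t=0.500: state=(0.839, 0.129, 0.033)
t=1.000: state=(0.693, 0.216, 0.091)
t=1.500: state=(0.519, 0.302, 0.180)
t=2.000: state=(0.359, 0.349, 0.292)
t=2.500: state=(0.243, 0.345, 0.412)
t=3.000: state=(0.168, 0.307, 0.524)
t=3.500: state=(0.123, 0.257, 0.621)
t=4.000: state=(0.095, 0.206, 0.699)
t=4.500: state=(0.078, 0.161, 0.762)
t=5.000: state=(0.066, 0.124, 0.810)
t=5.500: state=(0.059, 0.094, 0.847)
t=6.000: state=(0.053, 0.071, 0.875)
t=6.500: state=(0.050, 0.054, 0.896)
t=6.580: state=(0.049, 0.051, 0.899)
largest grid value and its neighbours: I(2.180)=0.35265, I(2.200)=0.35271, I(2.220)=0.35268
parabola through these three points peaks at t≈2.204 with I≈0.35271

max I = 0.353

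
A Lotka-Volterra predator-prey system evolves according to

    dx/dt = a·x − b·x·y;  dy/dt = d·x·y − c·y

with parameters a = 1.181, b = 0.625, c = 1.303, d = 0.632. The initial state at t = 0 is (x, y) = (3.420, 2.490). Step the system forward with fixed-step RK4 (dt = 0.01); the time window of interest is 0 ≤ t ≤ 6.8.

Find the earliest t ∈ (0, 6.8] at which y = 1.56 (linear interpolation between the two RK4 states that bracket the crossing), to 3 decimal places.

t=0.000: state=(3.420, 2.490)
step 1 (dt=0.01): k1=(-1.283, 2.138), k2=(-1.304, 2.137), k3=(-1.304, 2.136), k4=(-1.324, 2.135); state += dt/6·(k1+2k2+2k3+k4)
t=0.010: state=(3.407, 2.511)
t=0.020: state=(3.394, 2.533)
t=0.030: state=(3.380, 2.554)
continuing one RK4 step at a time; state shown every 25 steps (Δt=0.25):
t=0.250: state=(2.991, 2.991)
t=0.500: state=(2.446, 3.319)
t=0.750: state=(1.940, 3.385)
t=1.000: state=(1.552, 3.214)
t=1.250: state=(1.292, 2.901)
t=1.500: state=(1.135, 2.534)
t=1.750: state=(1.056, 2.173)
t=2.000: state=(1.037, 1.850)
t=2.250: state=(1.066, 1.576)
t=2.260: state=(1.068, 1.566)
next step: t=2.270: state=(1.071, 1.556) — y has crossed 1.56
linear interpolation between t=2.260 (1.56608) and t=2.270 (1.55629) → t≈2.266

t = 2.266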